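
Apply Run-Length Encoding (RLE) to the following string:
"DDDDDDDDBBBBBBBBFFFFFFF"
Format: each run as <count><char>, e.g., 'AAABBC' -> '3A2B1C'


Scanning runs left to right:
  i=0: run of 'D' x 8 -> '8D'
  i=8: run of 'B' x 8 -> '8B'
  i=16: run of 'F' x 7 -> '7F'

RLE = 8D8B7F


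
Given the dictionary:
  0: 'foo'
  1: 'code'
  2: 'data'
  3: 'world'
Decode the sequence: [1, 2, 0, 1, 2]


Look up each index in the dictionary:
  1 -> 'code'
  2 -> 'data'
  0 -> 'foo'
  1 -> 'code'
  2 -> 'data'

Decoded: "code data foo code data"


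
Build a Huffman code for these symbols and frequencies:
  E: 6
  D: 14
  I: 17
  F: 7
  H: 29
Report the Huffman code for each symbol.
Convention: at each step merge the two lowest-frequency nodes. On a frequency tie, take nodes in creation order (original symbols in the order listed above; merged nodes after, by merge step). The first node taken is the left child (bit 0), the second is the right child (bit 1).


Huffman tree construction:
Step 1: Merge E(6) + F(7) = 13
Step 2: Merge (E+F)(13) + D(14) = 27
Step 3: Merge I(17) + ((E+F)+D)(27) = 44
Step 4: Merge H(29) + (I+((E+F)+D))(44) = 73
Read each symbol's code off the tree from the root (left child = 0, right child = 1).

Codes:
  E: 1100 (length 4)
  D: 111 (length 3)
  I: 10 (length 2)
  F: 1101 (length 4)
  H: 0 (length 1)
Average code length: 157/73 = 2.1507 bits/symbol


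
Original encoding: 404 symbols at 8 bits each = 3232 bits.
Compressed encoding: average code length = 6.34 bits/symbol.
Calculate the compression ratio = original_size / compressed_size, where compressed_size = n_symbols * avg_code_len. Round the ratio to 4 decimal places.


original_size = n_symbols * orig_bits = 404 * 8 = 3232 bits
compressed_size = n_symbols * avg_code_len = 404 * 6.34 = 2561.36 bits
ratio = original_size / compressed_size = 3232 / 2561.36 = 1.2618

Compression ratio = 1.2618


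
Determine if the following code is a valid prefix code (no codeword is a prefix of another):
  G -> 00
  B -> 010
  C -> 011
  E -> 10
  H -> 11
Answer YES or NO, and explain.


Checking each pair (does one codeword prefix another?):
  G='00' vs B='010': no prefix
  G='00' vs C='011': no prefix
  G='00' vs E='10': no prefix
  G='00' vs H='11': no prefix
  B='010' vs G='00': no prefix
  B='010' vs C='011': no prefix
  B='010' vs E='10': no prefix
  B='010' vs H='11': no prefix
  C='011' vs G='00': no prefix
  C='011' vs B='010': no prefix
  C='011' vs E='10': no prefix
  C='011' vs H='11': no prefix
  E='10' vs G='00': no prefix
  E='10' vs B='010': no prefix
  E='10' vs C='011': no prefix
  E='10' vs H='11': no prefix
  H='11' vs G='00': no prefix
  H='11' vs B='010': no prefix
  H='11' vs C='011': no prefix
  H='11' vs E='10': no prefix
No violation found over all pairs.

YES -- this is a valid prefix code. No codeword is a prefix of any other codeword.


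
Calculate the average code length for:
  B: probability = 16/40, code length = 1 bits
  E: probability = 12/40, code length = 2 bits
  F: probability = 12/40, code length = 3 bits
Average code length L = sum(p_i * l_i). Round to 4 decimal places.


Weighted contributions p_i * l_i:
  B: (16/40) * 1 = 16/40
  E: (12/40) * 2 = 24/40
  F: (12/40) * 3 = 36/40
Sum = (16 + 24 + 36)/40 = 76/40

L = 76/40 = 1.9000 bits/symbol


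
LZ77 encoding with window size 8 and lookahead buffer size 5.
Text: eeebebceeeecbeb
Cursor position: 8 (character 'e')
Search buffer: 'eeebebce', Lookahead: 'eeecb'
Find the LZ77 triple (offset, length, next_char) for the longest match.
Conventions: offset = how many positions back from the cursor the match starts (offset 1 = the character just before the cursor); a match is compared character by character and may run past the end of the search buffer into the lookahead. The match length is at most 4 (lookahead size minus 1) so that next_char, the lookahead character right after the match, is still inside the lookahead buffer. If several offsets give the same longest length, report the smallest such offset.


Try each offset into the search buffer:
  offset=1 (pos 7, char 'e'): match length 3
  offset=2 (pos 6, char 'c'): match length 0
  offset=3 (pos 5, char 'b'): match length 0
  offset=4 (pos 4, char 'e'): match length 1
  offset=5 (pos 3, char 'b'): match length 0
  offset=6 (pos 2, char 'e'): match length 1
  offset=7 (pos 1, char 'e'): match length 2
  offset=8 (pos 0, char 'e'): match length 3
Longest match has length 3, found at offsets 1, 8; take the smallest, offset 1.
next_char = character at position 8 + 3 = 11 -> 'c'

Best match: offset=1, length=3 (matching 'eee' starting at position 7)
LZ77 triple: (1, 3, 'c')


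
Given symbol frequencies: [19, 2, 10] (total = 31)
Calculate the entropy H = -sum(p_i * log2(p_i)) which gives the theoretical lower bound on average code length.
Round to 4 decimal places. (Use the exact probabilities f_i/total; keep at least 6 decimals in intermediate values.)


Per-symbol terms -p_i * log2(p_i) with p_i = f_i/31:
  p = 19/31 = 0.612903: log2(p) = -0.706269, -p*log2(p) = 0.432874
  p = 2/31 = 0.064516: log2(p) = -3.954196, -p*log2(p) = 0.255109
  p = 10/31 = 0.322581: log2(p) = -1.632268, -p*log2(p) = 0.526538
H = 0.432874 + 0.255109 + 0.526538 = 1.214521

H = 1.2145 bits/symbol


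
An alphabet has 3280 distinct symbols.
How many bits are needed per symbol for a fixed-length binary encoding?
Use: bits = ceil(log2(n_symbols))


log2(3280) = 11.6795
Bracket: 2^11 = 2048 < 3280 <= 2^12 = 4096
So ceil(log2(3280)) = 12

bits = ceil(log2(3280)) = ceil(11.6795) = 12 bits


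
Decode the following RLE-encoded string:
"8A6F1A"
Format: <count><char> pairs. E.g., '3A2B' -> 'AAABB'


Expanding each <count><char> pair:
  8A -> 'AAAAAAAA'
  6F -> 'FFFFFF'
  1A -> 'A'

Decoded = AAAAAAAAFFFFFFA


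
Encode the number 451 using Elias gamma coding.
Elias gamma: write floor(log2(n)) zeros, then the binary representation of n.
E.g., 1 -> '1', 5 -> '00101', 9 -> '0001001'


num_bits = floor(log2(451)) + 1 = 9
leading_zeros = num_bits - 1 = 8
binary(451) = 111000011

Elias gamma(451) = '00000000' + '111000011' = 00000000111000011 (17 bits)


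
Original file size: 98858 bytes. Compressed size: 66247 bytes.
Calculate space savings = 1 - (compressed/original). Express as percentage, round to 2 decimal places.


ratio = compressed/original = 66247/98858 = 0.670123
savings = 1 - ratio = 1 - 0.670123 = 0.329877
as a percentage: 0.329877 * 100 = 32.99%

Space savings = 1 - 66247/98858 = 32.99%


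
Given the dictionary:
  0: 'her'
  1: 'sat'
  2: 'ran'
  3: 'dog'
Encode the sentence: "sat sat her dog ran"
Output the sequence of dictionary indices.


Look up each word in the dictionary:
  'sat' -> 1
  'sat' -> 1
  'her' -> 0
  'dog' -> 3
  'ran' -> 2

Encoded: [1, 1, 0, 3, 2]


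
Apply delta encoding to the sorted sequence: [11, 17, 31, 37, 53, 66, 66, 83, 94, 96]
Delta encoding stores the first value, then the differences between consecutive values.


First value: 11
Deltas:
  17 - 11 = 6
  31 - 17 = 14
  37 - 31 = 6
  53 - 37 = 16
  66 - 53 = 13
  66 - 66 = 0
  83 - 66 = 17
  94 - 83 = 11
  96 - 94 = 2


Delta encoded: [11, 6, 14, 6, 16, 13, 0, 17, 11, 2]


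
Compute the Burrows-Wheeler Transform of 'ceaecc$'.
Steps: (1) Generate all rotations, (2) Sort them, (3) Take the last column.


Rotations (sorted):
  0: $ceaecc -> last char: c
  1: aecc$ce -> last char: e
  2: c$ceaec -> last char: c
  3: cc$ceae -> last char: e
  4: ceaecc$ -> last char: $
  5: eaecc$c -> last char: c
  6: ecc$cea -> last char: a


BWT = cece$ca


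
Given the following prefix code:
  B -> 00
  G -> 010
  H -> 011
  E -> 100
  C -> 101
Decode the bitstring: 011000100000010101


Decoding step by step:
Bits 011 -> H
Bits 00 -> B
Bits 010 -> G
Bits 00 -> B
Bits 00 -> B
Bits 010 -> G
Bits 101 -> C


Decoded message: HBGBBGC


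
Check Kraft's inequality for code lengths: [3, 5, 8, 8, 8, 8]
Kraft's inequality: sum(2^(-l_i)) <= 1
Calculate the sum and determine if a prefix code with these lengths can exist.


Sum = 2^(-3) + 2^(-5) + 2^(-8) + 2^(-8) + 2^(-8) + 2^(-8)
    = 0.125 + 0.03125 + 0.00390625 + 0.00390625 + 0.00390625 + 0.00390625
    = 44/256 = 0.171875
Since 0.171875 <= 1, Kraft's inequality IS satisfied.
A prefix code with these lengths CAN exist.

Kraft sum = 0.171875. Satisfied.


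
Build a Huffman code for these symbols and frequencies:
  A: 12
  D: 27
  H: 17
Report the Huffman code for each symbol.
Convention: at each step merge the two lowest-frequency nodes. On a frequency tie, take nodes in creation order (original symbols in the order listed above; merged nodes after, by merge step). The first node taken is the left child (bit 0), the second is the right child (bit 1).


Huffman tree construction:
Step 1: Merge A(12) + H(17) = 29
Step 2: Merge D(27) + (A+H)(29) = 56
Read each symbol's code off the tree from the root (left child = 0, right child = 1).

Codes:
  A: 10 (length 2)
  D: 0 (length 1)
  H: 11 (length 2)
Average code length: 85/56 = 1.5179 bits/symbol


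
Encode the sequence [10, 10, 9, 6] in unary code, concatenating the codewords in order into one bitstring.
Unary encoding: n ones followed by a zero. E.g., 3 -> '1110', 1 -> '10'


Encode each number as n ones followed by a terminating 0:
  10 -> 11111111110 (11 bits)
  10 -> 11111111110 (11 bits)
  9 -> 1111111110 (10 bits)
  6 -> 1111110 (7 bits)
Total length = 11 + 11 + 10 + 7 = 39 bits.

Unary([10, 10, 9, 6]) = 111111111101111111111011111111101111110 (39 bits)


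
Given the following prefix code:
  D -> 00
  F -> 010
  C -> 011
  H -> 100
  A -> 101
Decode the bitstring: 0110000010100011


Decoding step by step:
Bits 011 -> C
Bits 00 -> D
Bits 00 -> D
Bits 010 -> F
Bits 100 -> H
Bits 011 -> C


Decoded message: CDDFHC


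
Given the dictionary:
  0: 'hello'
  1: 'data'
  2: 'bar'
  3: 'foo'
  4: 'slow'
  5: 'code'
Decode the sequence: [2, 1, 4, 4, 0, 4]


Look up each index in the dictionary:
  2 -> 'bar'
  1 -> 'data'
  4 -> 'slow'
  4 -> 'slow'
  0 -> 'hello'
  4 -> 'slow'

Decoded: "bar data slow slow hello slow"


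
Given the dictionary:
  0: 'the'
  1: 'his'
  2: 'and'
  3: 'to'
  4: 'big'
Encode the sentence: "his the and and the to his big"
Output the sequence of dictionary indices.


Look up each word in the dictionary:
  'his' -> 1
  'the' -> 0
  'and' -> 2
  'and' -> 2
  'the' -> 0
  'to' -> 3
  'his' -> 1
  'big' -> 4

Encoded: [1, 0, 2, 2, 0, 3, 1, 4]


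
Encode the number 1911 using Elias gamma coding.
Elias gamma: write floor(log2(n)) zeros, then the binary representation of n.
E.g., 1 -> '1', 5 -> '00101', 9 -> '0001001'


num_bits = floor(log2(1911)) + 1 = 11
leading_zeros = num_bits - 1 = 10
binary(1911) = 11101110111

Elias gamma(1911) = '0000000000' + '11101110111' = 000000000011101110111 (21 bits)


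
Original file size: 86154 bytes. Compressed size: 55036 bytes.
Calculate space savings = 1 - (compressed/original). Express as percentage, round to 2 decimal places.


ratio = compressed/original = 55036/86154 = 0.63881
savings = 1 - ratio = 1 - 0.63881 = 0.36119
as a percentage: 0.36119 * 100 = 36.12%

Space savings = 1 - 55036/86154 = 36.12%


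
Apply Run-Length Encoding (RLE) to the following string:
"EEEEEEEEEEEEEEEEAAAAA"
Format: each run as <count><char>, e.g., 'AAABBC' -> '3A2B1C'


Scanning runs left to right:
  i=0: run of 'E' x 16 -> '16E'
  i=16: run of 'A' x 5 -> '5A'

RLE = 16E5A


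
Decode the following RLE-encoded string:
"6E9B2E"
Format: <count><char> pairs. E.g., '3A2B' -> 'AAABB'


Expanding each <count><char> pair:
  6E -> 'EEEEEE'
  9B -> 'BBBBBBBBB'
  2E -> 'EE'

Decoded = EEEEEEBBBBBBBBBEE


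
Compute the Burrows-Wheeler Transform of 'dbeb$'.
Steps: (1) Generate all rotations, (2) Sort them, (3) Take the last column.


Rotations (sorted):
  0: $dbeb -> last char: b
  1: b$dbe -> last char: e
  2: beb$d -> last char: d
  3: dbeb$ -> last char: $
  4: eb$db -> last char: b


BWT = bed$b


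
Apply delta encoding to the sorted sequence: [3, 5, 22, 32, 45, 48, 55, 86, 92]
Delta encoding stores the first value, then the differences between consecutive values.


First value: 3
Deltas:
  5 - 3 = 2
  22 - 5 = 17
  32 - 22 = 10
  45 - 32 = 13
  48 - 45 = 3
  55 - 48 = 7
  86 - 55 = 31
  92 - 86 = 6


Delta encoded: [3, 2, 17, 10, 13, 3, 7, 31, 6]


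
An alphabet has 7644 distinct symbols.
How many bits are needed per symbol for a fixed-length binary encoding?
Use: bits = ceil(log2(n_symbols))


log2(7644) = 12.9001
Bracket: 2^12 = 4096 < 7644 <= 2^13 = 8192
So ceil(log2(7644)) = 13

bits = ceil(log2(7644)) = ceil(12.9001) = 13 bits


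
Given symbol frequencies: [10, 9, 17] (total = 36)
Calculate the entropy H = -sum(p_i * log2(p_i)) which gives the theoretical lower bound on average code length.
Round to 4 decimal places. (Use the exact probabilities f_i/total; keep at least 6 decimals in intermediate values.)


Per-symbol terms -p_i * log2(p_i) with p_i = f_i/36:
  p = 10/36 = 0.277778: log2(p) = -1.847997, -p*log2(p) = 0.513332
  p = 9/36 = 0.250000: log2(p) = -2.000000, -p*log2(p) = 0.500000
  p = 17/36 = 0.472222: log2(p) = -1.082462, -p*log2(p) = 0.511163
H = 0.513332 + 0.500000 + 0.511163 = 1.524495

H = 1.5245 bits/symbol


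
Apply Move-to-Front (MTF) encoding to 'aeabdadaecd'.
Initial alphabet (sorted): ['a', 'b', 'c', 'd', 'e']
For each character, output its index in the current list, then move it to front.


MTF encoding:
'a': index 0 in ['a', 'b', 'c', 'd', 'e'] -> ['a', 'b', 'c', 'd', 'e']
'e': index 4 in ['a', 'b', 'c', 'd', 'e'] -> ['e', 'a', 'b', 'c', 'd']
'a': index 1 in ['e', 'a', 'b', 'c', 'd'] -> ['a', 'e', 'b', 'c', 'd']
'b': index 2 in ['a', 'e', 'b', 'c', 'd'] -> ['b', 'a', 'e', 'c', 'd']
'd': index 4 in ['b', 'a', 'e', 'c', 'd'] -> ['d', 'b', 'a', 'e', 'c']
'a': index 2 in ['d', 'b', 'a', 'e', 'c'] -> ['a', 'd', 'b', 'e', 'c']
'd': index 1 in ['a', 'd', 'b', 'e', 'c'] -> ['d', 'a', 'b', 'e', 'c']
'a': index 1 in ['d', 'a', 'b', 'e', 'c'] -> ['a', 'd', 'b', 'e', 'c']
'e': index 3 in ['a', 'd', 'b', 'e', 'c'] -> ['e', 'a', 'd', 'b', 'c']
'c': index 4 in ['e', 'a', 'd', 'b', 'c'] -> ['c', 'e', 'a', 'd', 'b']
'd': index 3 in ['c', 'e', 'a', 'd', 'b'] -> ['d', 'c', 'e', 'a', 'b']


Output: [0, 4, 1, 2, 4, 2, 1, 1, 3, 4, 3]


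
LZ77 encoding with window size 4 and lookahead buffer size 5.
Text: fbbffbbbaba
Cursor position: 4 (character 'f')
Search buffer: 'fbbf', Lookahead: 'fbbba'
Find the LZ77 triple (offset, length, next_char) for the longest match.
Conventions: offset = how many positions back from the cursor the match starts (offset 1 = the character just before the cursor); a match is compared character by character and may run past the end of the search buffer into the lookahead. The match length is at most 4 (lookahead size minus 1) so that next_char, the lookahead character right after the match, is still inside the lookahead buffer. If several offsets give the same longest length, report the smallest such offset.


Try each offset into the search buffer:
  offset=1 (pos 3, char 'f'): match length 1
  offset=2 (pos 2, char 'b'): match length 0
  offset=3 (pos 1, char 'b'): match length 0
  offset=4 (pos 0, char 'f'): match length 3
Longest match has length 3 at offset 4.
next_char = character at position 4 + 3 = 7 -> 'b'

Best match: offset=4, length=3 (matching 'fbb' starting at position 0)
LZ77 triple: (4, 3, 'b')


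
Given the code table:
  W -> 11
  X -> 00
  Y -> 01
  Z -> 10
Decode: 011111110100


Decoding:
01 -> Y
11 -> W
11 -> W
11 -> W
01 -> Y
00 -> X


Result: YWWWYX


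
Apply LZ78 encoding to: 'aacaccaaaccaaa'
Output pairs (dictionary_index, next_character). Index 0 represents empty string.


LZ78 encoding steps:
Dictionary: {0: ''}
Step 1: w='' (idx 0), next='a' -> output (0, 'a'), add 'a' as idx 1
Step 2: w='a' (idx 1), next='c' -> output (1, 'c'), add 'ac' as idx 2
Step 3: w='ac' (idx 2), next='c' -> output (2, 'c'), add 'acc' as idx 3
Step 4: w='a' (idx 1), next='a' -> output (1, 'a'), add 'aa' as idx 4
Step 5: w='acc' (idx 3), next='a' -> output (3, 'a'), add 'acca' as idx 5
Step 6: w='aa' (idx 4), end of input -> output (4, '')


Encoded: [(0, 'a'), (1, 'c'), (2, 'c'), (1, 'a'), (3, 'a'), (4, '')]


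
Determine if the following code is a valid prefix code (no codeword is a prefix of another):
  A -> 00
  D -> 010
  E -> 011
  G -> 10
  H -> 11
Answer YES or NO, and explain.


Checking each pair (does one codeword prefix another?):
  A='00' vs D='010': no prefix
  A='00' vs E='011': no prefix
  A='00' vs G='10': no prefix
  A='00' vs H='11': no prefix
  D='010' vs A='00': no prefix
  D='010' vs E='011': no prefix
  D='010' vs G='10': no prefix
  D='010' vs H='11': no prefix
  E='011' vs A='00': no prefix
  E='011' vs D='010': no prefix
  E='011' vs G='10': no prefix
  E='011' vs H='11': no prefix
  G='10' vs A='00': no prefix
  G='10' vs D='010': no prefix
  G='10' vs E='011': no prefix
  G='10' vs H='11': no prefix
  H='11' vs A='00': no prefix
  H='11' vs D='010': no prefix
  H='11' vs E='011': no prefix
  H='11' vs G='10': no prefix
No violation found over all pairs.

YES -- this is a valid prefix code. No codeword is a prefix of any other codeword.


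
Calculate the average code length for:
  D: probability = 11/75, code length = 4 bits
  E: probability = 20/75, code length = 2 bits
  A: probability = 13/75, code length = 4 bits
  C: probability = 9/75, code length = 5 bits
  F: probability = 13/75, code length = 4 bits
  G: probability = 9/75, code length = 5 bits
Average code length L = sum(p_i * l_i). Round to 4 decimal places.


Weighted contributions p_i * l_i:
  D: (11/75) * 4 = 44/75
  E: (20/75) * 2 = 40/75
  A: (13/75) * 4 = 52/75
  C: (9/75) * 5 = 45/75
  F: (13/75) * 4 = 52/75
  G: (9/75) * 5 = 45/75
Sum = (44 + 40 + 52 + 45 + 52 + 45)/75 = 278/75

L = 278/75 = 3.7067 bits/symbol


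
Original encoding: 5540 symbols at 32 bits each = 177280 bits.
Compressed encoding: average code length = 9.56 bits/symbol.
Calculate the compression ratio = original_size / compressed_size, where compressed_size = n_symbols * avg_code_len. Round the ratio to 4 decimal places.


original_size = n_symbols * orig_bits = 5540 * 32 = 177280 bits
compressed_size = n_symbols * avg_code_len = 5540 * 9.56 = 52962.4 bits
ratio = original_size / compressed_size = 177280 / 52962.4 = 3.3473

Compression ratio = 3.3473


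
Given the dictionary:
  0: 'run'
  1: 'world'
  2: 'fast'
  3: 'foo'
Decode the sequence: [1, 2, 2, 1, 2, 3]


Look up each index in the dictionary:
  1 -> 'world'
  2 -> 'fast'
  2 -> 'fast'
  1 -> 'world'
  2 -> 'fast'
  3 -> 'foo'

Decoded: "world fast fast world fast foo"


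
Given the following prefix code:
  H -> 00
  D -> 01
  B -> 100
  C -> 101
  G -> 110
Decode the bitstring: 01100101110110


Decoding step by step:
Bits 01 -> D
Bits 100 -> B
Bits 101 -> C
Bits 110 -> G
Bits 110 -> G


Decoded message: DBCGG


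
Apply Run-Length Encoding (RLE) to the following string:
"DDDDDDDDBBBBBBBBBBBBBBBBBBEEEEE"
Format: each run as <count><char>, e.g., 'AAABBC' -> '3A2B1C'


Scanning runs left to right:
  i=0: run of 'D' x 8 -> '8D'
  i=8: run of 'B' x 18 -> '18B'
  i=26: run of 'E' x 5 -> '5E'

RLE = 8D18B5E


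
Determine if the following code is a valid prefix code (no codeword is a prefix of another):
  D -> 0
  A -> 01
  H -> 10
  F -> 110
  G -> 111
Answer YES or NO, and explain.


Checking each pair (does one codeword prefix another?):
  D='0' vs A='01': prefix -- VIOLATION

NO -- this is NOT a valid prefix code. D (0) is a prefix of A (01).


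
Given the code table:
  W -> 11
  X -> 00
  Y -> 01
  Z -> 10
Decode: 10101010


Decoding:
10 -> Z
10 -> Z
10 -> Z
10 -> Z


Result: ZZZZ


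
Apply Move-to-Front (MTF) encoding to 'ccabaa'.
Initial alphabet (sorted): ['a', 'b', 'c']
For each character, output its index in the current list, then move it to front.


MTF encoding:
'c': index 2 in ['a', 'b', 'c'] -> ['c', 'a', 'b']
'c': index 0 in ['c', 'a', 'b'] -> ['c', 'a', 'b']
'a': index 1 in ['c', 'a', 'b'] -> ['a', 'c', 'b']
'b': index 2 in ['a', 'c', 'b'] -> ['b', 'a', 'c']
'a': index 1 in ['b', 'a', 'c'] -> ['a', 'b', 'c']
'a': index 0 in ['a', 'b', 'c'] -> ['a', 'b', 'c']


Output: [2, 0, 1, 2, 1, 0]


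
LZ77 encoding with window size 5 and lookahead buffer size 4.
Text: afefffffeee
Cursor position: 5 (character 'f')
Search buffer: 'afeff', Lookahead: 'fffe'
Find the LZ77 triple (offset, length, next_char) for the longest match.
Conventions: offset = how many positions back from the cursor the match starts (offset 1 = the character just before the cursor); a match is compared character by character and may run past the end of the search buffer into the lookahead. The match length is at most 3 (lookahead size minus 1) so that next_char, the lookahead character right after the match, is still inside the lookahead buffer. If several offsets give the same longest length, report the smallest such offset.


Try each offset into the search buffer:
  offset=1 (pos 4, char 'f'): match length 3
  offset=2 (pos 3, char 'f'): match length 3
  offset=3 (pos 2, char 'e'): match length 0
  offset=4 (pos 1, char 'f'): match length 1
  offset=5 (pos 0, char 'a'): match length 0
Longest match has length 3, found at offsets 1, 2; take the smallest, offset 1.
next_char = character at position 5 + 3 = 8 -> 'e'

Best match: offset=1, length=3 (matching 'fff' starting at position 4)
LZ77 triple: (1, 3, 'e')


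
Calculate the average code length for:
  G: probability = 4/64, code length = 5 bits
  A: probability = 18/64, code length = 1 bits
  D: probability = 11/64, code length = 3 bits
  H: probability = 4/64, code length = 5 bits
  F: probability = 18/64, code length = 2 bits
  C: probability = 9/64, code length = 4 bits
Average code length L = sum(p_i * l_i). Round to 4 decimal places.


Weighted contributions p_i * l_i:
  G: (4/64) * 5 = 20/64
  A: (18/64) * 1 = 18/64
  D: (11/64) * 3 = 33/64
  H: (4/64) * 5 = 20/64
  F: (18/64) * 2 = 36/64
  C: (9/64) * 4 = 36/64
Sum = (20 + 18 + 33 + 20 + 36 + 36)/64 = 163/64

L = 163/64 = 2.5469 bits/symbol


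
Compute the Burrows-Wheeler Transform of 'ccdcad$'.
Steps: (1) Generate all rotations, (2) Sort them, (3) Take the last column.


Rotations (sorted):
  0: $ccdcad -> last char: d
  1: ad$ccdc -> last char: c
  2: cad$ccd -> last char: d
  3: ccdcad$ -> last char: $
  4: cdcad$c -> last char: c
  5: d$ccdca -> last char: a
  6: dcad$cc -> last char: c


BWT = dcd$cac


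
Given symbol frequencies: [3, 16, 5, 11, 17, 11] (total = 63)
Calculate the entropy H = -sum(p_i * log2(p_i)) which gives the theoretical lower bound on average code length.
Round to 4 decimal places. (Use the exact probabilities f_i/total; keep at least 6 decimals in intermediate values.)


Per-symbol terms -p_i * log2(p_i) with p_i = f_i/63:
  p = 3/63 = 0.047619: log2(p) = -4.392317, -p*log2(p) = 0.209158
  p = 16/63 = 0.253968: log2(p) = -1.977280, -p*log2(p) = 0.502166
  p = 5/63 = 0.079365: log2(p) = -3.655352, -p*log2(p) = 0.290107
  p = 11/63 = 0.174603: log2(p) = -2.517848, -p*log2(p) = 0.439624
  p = 17/63 = 0.269841: log2(p) = -1.889817, -p*log2(p) = 0.509951
  p = 11/63 = 0.174603: log2(p) = -2.517848, -p*log2(p) = 0.439624
H = 0.209158 + 0.502166 + 0.290107 + 0.439624 + 0.509951 + 0.439624 = 2.390630

H = 2.3906 bits/symbol


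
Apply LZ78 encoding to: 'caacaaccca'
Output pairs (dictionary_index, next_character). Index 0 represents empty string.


LZ78 encoding steps:
Dictionary: {0: ''}
Step 1: w='' (idx 0), next='c' -> output (0, 'c'), add 'c' as idx 1
Step 2: w='' (idx 0), next='a' -> output (0, 'a'), add 'a' as idx 2
Step 3: w='a' (idx 2), next='c' -> output (2, 'c'), add 'ac' as idx 3
Step 4: w='a' (idx 2), next='a' -> output (2, 'a'), add 'aa' as idx 4
Step 5: w='c' (idx 1), next='c' -> output (1, 'c'), add 'cc' as idx 5
Step 6: w='c' (idx 1), next='a' -> output (1, 'a'), add 'ca' as idx 6


Encoded: [(0, 'c'), (0, 'a'), (2, 'c'), (2, 'a'), (1, 'c'), (1, 'a')]


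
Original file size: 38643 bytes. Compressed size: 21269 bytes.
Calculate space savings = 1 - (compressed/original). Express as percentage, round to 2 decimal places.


ratio = compressed/original = 21269/38643 = 0.550397
savings = 1 - ratio = 1 - 0.550397 = 0.449603
as a percentage: 0.449603 * 100 = 44.96%

Space savings = 1 - 21269/38643 = 44.96%


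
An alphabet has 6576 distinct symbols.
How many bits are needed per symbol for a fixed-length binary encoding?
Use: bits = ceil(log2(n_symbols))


log2(6576) = 12.683
Bracket: 2^12 = 4096 < 6576 <= 2^13 = 8192
So ceil(log2(6576)) = 13

bits = ceil(log2(6576)) = ceil(12.683) = 13 bits


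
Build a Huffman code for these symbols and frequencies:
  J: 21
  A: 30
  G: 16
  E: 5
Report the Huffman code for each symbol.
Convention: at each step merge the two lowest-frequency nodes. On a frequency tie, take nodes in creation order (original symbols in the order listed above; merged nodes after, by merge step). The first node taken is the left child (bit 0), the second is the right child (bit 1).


Huffman tree construction:
Step 1: Merge E(5) + G(16) = 21
Step 2: Merge J(21) + (E+G)(21) = 42
Step 3: Merge A(30) + (J+(E+G))(42) = 72
Read each symbol's code off the tree from the root (left child = 0, right child = 1).

Codes:
  J: 10 (length 2)
  A: 0 (length 1)
  G: 111 (length 3)
  E: 110 (length 3)
Average code length: 135/72 = 1.8750 bits/symbol


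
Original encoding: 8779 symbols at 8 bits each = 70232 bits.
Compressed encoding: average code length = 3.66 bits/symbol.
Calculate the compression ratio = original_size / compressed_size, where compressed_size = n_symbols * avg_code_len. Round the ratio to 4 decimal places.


original_size = n_symbols * orig_bits = 8779 * 8 = 70232 bits
compressed_size = n_symbols * avg_code_len = 8779 * 3.66 = 32131.14 bits
ratio = original_size / compressed_size = 70232 / 32131.14 = 2.1858

Compression ratio = 2.1858


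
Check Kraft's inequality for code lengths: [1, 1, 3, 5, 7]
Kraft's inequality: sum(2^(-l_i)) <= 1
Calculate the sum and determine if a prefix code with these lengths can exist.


Sum = 2^(-1) + 2^(-1) + 2^(-3) + 2^(-5) + 2^(-7)
    = 0.5 + 0.5 + 0.125 + 0.03125 + 0.0078125
    = 149/128 = 1.1640625
Since 1.1640625 > 1, Kraft's inequality is NOT satisfied.
A prefix code with these lengths CANNOT exist.

Kraft sum = 1.1640625. Not satisfied.


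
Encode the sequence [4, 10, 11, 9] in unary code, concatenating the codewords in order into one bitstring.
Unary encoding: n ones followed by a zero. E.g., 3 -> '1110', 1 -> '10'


Encode each number as n ones followed by a terminating 0:
  4 -> 11110 (5 bits)
  10 -> 11111111110 (11 bits)
  11 -> 111111111110 (12 bits)
  9 -> 1111111110 (10 bits)
Total length = 5 + 11 + 12 + 10 = 38 bits.

Unary([4, 10, 11, 9]) = 11110111111111101111111111101111111110 (38 bits)


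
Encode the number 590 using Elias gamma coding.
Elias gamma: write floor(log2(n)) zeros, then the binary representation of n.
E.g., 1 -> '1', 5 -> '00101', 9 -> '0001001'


num_bits = floor(log2(590)) + 1 = 10
leading_zeros = num_bits - 1 = 9
binary(590) = 1001001110

Elias gamma(590) = '000000000' + '1001001110' = 0000000001001001110 (19 bits)


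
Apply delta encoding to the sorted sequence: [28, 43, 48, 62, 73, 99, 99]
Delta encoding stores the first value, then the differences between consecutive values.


First value: 28
Deltas:
  43 - 28 = 15
  48 - 43 = 5
  62 - 48 = 14
  73 - 62 = 11
  99 - 73 = 26
  99 - 99 = 0


Delta encoded: [28, 15, 5, 14, 11, 26, 0]


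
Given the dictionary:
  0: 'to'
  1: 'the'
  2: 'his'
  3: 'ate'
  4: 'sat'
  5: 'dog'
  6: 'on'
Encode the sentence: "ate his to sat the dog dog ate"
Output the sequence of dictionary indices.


Look up each word in the dictionary:
  'ate' -> 3
  'his' -> 2
  'to' -> 0
  'sat' -> 4
  'the' -> 1
  'dog' -> 5
  'dog' -> 5
  'ate' -> 3

Encoded: [3, 2, 0, 4, 1, 5, 5, 3]


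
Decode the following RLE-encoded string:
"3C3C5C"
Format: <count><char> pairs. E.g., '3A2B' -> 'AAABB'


Expanding each <count><char> pair:
  3C -> 'CCC'
  3C -> 'CCC'
  5C -> 'CCCCC'

Decoded = CCCCCCCCCCC


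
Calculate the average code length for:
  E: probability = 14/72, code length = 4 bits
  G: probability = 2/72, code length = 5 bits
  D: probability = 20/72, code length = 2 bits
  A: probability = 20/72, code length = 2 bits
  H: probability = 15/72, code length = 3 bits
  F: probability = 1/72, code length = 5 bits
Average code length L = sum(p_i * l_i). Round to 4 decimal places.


Weighted contributions p_i * l_i:
  E: (14/72) * 4 = 56/72
  G: (2/72) * 5 = 10/72
  D: (20/72) * 2 = 40/72
  A: (20/72) * 2 = 40/72
  H: (15/72) * 3 = 45/72
  F: (1/72) * 5 = 5/72
Sum = (56 + 10 + 40 + 40 + 45 + 5)/72 = 196/72

L = 196/72 = 2.7222 bits/symbol


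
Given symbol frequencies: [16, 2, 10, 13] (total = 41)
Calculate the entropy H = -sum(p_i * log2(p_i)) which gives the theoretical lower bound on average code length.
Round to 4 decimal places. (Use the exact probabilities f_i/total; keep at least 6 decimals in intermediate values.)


Per-symbol terms -p_i * log2(p_i) with p_i = f_i/41:
  p = 16/41 = 0.390244: log2(p) = -1.357552, -p*log2(p) = 0.529776
  p = 2/41 = 0.048780: log2(p) = -4.357552, -p*log2(p) = 0.212564
  p = 10/41 = 0.243902: log2(p) = -2.035624, -p*log2(p) = 0.496494
  p = 13/41 = 0.317073: log2(p) = -1.657112, -p*log2(p) = 0.525426
H = 0.529776 + 0.212564 + 0.496494 + 0.525426 = 1.764260

H = 1.7643 bits/symbol


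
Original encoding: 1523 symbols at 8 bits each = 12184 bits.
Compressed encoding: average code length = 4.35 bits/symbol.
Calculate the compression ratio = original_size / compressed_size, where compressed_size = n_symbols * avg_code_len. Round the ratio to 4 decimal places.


original_size = n_symbols * orig_bits = 1523 * 8 = 12184 bits
compressed_size = n_symbols * avg_code_len = 1523 * 4.35 = 6625.05 bits
ratio = original_size / compressed_size = 12184 / 6625.05 = 1.8391

Compression ratio = 1.8391


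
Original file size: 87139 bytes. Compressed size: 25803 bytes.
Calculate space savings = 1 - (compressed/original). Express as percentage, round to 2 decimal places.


ratio = compressed/original = 25803/87139 = 0.296113
savings = 1 - ratio = 1 - 0.296113 = 0.703887
as a percentage: 0.703887 * 100 = 70.39%

Space savings = 1 - 25803/87139 = 70.39%


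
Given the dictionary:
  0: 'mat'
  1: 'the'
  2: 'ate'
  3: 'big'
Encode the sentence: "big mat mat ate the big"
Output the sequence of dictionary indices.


Look up each word in the dictionary:
  'big' -> 3
  'mat' -> 0
  'mat' -> 0
  'ate' -> 2
  'the' -> 1
  'big' -> 3

Encoded: [3, 0, 0, 2, 1, 3]


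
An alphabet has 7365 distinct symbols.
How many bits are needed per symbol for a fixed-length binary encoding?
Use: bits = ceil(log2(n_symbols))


log2(7365) = 12.8465
Bracket: 2^12 = 4096 < 7365 <= 2^13 = 8192
So ceil(log2(7365)) = 13

bits = ceil(log2(7365)) = ceil(12.8465) = 13 bits


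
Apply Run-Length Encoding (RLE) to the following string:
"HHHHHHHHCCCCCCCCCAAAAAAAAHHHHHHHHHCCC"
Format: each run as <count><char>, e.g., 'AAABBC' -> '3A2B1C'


Scanning runs left to right:
  i=0: run of 'H' x 8 -> '8H'
  i=8: run of 'C' x 9 -> '9C'
  i=17: run of 'A' x 8 -> '8A'
  i=25: run of 'H' x 9 -> '9H'
  i=34: run of 'C' x 3 -> '3C'

RLE = 8H9C8A9H3C


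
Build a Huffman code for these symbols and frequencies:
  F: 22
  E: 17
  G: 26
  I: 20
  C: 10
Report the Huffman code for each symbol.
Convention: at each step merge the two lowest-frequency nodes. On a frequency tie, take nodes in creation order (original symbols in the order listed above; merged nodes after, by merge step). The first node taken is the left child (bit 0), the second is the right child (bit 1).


Huffman tree construction:
Step 1: Merge C(10) + E(17) = 27
Step 2: Merge I(20) + F(22) = 42
Step 3: Merge G(26) + (C+E)(27) = 53
Step 4: Merge (I+F)(42) + (G+(C+E))(53) = 95
Read each symbol's code off the tree from the root (left child = 0, right child = 1).

Codes:
  F: 01 (length 2)
  E: 111 (length 3)
  G: 10 (length 2)
  I: 00 (length 2)
  C: 110 (length 3)
Average code length: 217/95 = 2.2842 bits/symbol


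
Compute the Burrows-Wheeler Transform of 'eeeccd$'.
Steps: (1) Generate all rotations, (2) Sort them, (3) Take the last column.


Rotations (sorted):
  0: $eeeccd -> last char: d
  1: ccd$eee -> last char: e
  2: cd$eeec -> last char: c
  3: d$eeecc -> last char: c
  4: eccd$ee -> last char: e
  5: eeccd$e -> last char: e
  6: eeeccd$ -> last char: $


BWT = deccee$


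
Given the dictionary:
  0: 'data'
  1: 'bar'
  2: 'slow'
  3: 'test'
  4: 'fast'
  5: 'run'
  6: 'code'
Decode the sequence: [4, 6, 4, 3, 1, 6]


Look up each index in the dictionary:
  4 -> 'fast'
  6 -> 'code'
  4 -> 'fast'
  3 -> 'test'
  1 -> 'bar'
  6 -> 'code'

Decoded: "fast code fast test bar code"


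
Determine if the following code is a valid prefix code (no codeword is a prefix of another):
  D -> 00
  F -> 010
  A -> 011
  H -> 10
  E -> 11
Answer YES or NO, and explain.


Checking each pair (does one codeword prefix another?):
  D='00' vs F='010': no prefix
  D='00' vs A='011': no prefix
  D='00' vs H='10': no prefix
  D='00' vs E='11': no prefix
  F='010' vs D='00': no prefix
  F='010' vs A='011': no prefix
  F='010' vs H='10': no prefix
  F='010' vs E='11': no prefix
  A='011' vs D='00': no prefix
  A='011' vs F='010': no prefix
  A='011' vs H='10': no prefix
  A='011' vs E='11': no prefix
  H='10' vs D='00': no prefix
  H='10' vs F='010': no prefix
  H='10' vs A='011': no prefix
  H='10' vs E='11': no prefix
  E='11' vs D='00': no prefix
  E='11' vs F='010': no prefix
  E='11' vs A='011': no prefix
  E='11' vs H='10': no prefix
No violation found over all pairs.

YES -- this is a valid prefix code. No codeword is a prefix of any other codeword.


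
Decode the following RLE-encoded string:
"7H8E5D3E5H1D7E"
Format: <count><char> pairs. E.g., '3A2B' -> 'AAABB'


Expanding each <count><char> pair:
  7H -> 'HHHHHHH'
  8E -> 'EEEEEEEE'
  5D -> 'DDDDD'
  3E -> 'EEE'
  5H -> 'HHHHH'
  1D -> 'D'
  7E -> 'EEEEEEE'

Decoded = HHHHHHHEEEEEEEEDDDDDEEEHHHHHDEEEEEEE


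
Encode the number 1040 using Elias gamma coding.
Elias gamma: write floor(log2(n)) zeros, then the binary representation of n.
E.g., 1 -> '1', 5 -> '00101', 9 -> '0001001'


num_bits = floor(log2(1040)) + 1 = 11
leading_zeros = num_bits - 1 = 10
binary(1040) = 10000010000

Elias gamma(1040) = '0000000000' + '10000010000' = 000000000010000010000 (21 bits)


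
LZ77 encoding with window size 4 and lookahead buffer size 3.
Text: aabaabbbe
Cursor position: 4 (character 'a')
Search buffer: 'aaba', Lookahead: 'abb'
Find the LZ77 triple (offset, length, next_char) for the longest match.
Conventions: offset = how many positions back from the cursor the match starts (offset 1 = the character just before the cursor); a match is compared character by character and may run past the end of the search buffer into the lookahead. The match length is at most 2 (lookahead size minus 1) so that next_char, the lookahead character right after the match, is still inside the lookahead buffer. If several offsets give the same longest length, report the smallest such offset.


Try each offset into the search buffer:
  offset=1 (pos 3, char 'a'): match length 1
  offset=2 (pos 2, char 'b'): match length 0
  offset=3 (pos 1, char 'a'): match length 2
  offset=4 (pos 0, char 'a'): match length 1
Longest match has length 2 at offset 3.
next_char = character at position 4 + 2 = 6 -> 'b'

Best match: offset=3, length=2 (matching 'ab' starting at position 1)
LZ77 triple: (3, 2, 'b')


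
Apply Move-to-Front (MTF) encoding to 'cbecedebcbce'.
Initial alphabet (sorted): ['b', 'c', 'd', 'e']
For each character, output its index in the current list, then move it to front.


MTF encoding:
'c': index 1 in ['b', 'c', 'd', 'e'] -> ['c', 'b', 'd', 'e']
'b': index 1 in ['c', 'b', 'd', 'e'] -> ['b', 'c', 'd', 'e']
'e': index 3 in ['b', 'c', 'd', 'e'] -> ['e', 'b', 'c', 'd']
'c': index 2 in ['e', 'b', 'c', 'd'] -> ['c', 'e', 'b', 'd']
'e': index 1 in ['c', 'e', 'b', 'd'] -> ['e', 'c', 'b', 'd']
'd': index 3 in ['e', 'c', 'b', 'd'] -> ['d', 'e', 'c', 'b']
'e': index 1 in ['d', 'e', 'c', 'b'] -> ['e', 'd', 'c', 'b']
'b': index 3 in ['e', 'd', 'c', 'b'] -> ['b', 'e', 'd', 'c']
'c': index 3 in ['b', 'e', 'd', 'c'] -> ['c', 'b', 'e', 'd']
'b': index 1 in ['c', 'b', 'e', 'd'] -> ['b', 'c', 'e', 'd']
'c': index 1 in ['b', 'c', 'e', 'd'] -> ['c', 'b', 'e', 'd']
'e': index 2 in ['c', 'b', 'e', 'd'] -> ['e', 'c', 'b', 'd']


Output: [1, 1, 3, 2, 1, 3, 1, 3, 3, 1, 1, 2]


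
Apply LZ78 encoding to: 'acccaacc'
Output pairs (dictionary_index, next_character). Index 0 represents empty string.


LZ78 encoding steps:
Dictionary: {0: ''}
Step 1: w='' (idx 0), next='a' -> output (0, 'a'), add 'a' as idx 1
Step 2: w='' (idx 0), next='c' -> output (0, 'c'), add 'c' as idx 2
Step 3: w='c' (idx 2), next='c' -> output (2, 'c'), add 'cc' as idx 3
Step 4: w='a' (idx 1), next='a' -> output (1, 'a'), add 'aa' as idx 4
Step 5: w='cc' (idx 3), end of input -> output (3, '')


Encoded: [(0, 'a'), (0, 'c'), (2, 'c'), (1, 'a'), (3, '')]


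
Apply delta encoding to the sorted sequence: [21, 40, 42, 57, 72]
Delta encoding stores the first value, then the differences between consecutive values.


First value: 21
Deltas:
  40 - 21 = 19
  42 - 40 = 2
  57 - 42 = 15
  72 - 57 = 15


Delta encoded: [21, 19, 2, 15, 15]


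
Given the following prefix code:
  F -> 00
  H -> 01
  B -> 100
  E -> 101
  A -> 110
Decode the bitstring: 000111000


Decoding step by step:
Bits 00 -> F
Bits 01 -> H
Bits 110 -> A
Bits 00 -> F


Decoded message: FHAF


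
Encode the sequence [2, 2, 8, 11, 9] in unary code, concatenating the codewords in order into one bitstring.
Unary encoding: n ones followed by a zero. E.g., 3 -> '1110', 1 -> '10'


Encode each number as n ones followed by a terminating 0:
  2 -> 110 (3 bits)
  2 -> 110 (3 bits)
  8 -> 111111110 (9 bits)
  11 -> 111111111110 (12 bits)
  9 -> 1111111110 (10 bits)
Total length = 3 + 3 + 9 + 12 + 10 = 37 bits.

Unary([2, 2, 8, 11, 9]) = 1101101111111101111111111101111111110 (37 bits)


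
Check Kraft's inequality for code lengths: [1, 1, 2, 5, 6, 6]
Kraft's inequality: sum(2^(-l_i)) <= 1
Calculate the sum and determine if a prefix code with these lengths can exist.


Sum = 2^(-1) + 2^(-1) + 2^(-2) + 2^(-5) + 2^(-6) + 2^(-6)
    = 0.5 + 0.5 + 0.25 + 0.03125 + 0.015625 + 0.015625
    = 84/64 = 1.3125
Since 1.3125 > 1, Kraft's inequality is NOT satisfied.
A prefix code with these lengths CANNOT exist.

Kraft sum = 1.3125. Not satisfied.


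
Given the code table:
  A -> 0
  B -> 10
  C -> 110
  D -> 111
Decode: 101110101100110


Decoding:
10 -> B
111 -> D
0 -> A
10 -> B
110 -> C
0 -> A
110 -> C


Result: BDABCAC


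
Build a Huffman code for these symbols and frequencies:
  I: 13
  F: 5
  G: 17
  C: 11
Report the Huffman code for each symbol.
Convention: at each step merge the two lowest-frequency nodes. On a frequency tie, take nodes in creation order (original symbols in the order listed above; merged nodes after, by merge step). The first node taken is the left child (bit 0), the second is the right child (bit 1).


Huffman tree construction:
Step 1: Merge F(5) + C(11) = 16
Step 2: Merge I(13) + (F+C)(16) = 29
Step 3: Merge G(17) + (I+(F+C))(29) = 46
Read each symbol's code off the tree from the root (left child = 0, right child = 1).

Codes:
  I: 10 (length 2)
  F: 110 (length 3)
  G: 0 (length 1)
  C: 111 (length 3)
Average code length: 91/46 = 1.9783 bits/symbol


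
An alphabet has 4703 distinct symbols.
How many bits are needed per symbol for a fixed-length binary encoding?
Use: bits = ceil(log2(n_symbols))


log2(4703) = 12.1994
Bracket: 2^12 = 4096 < 4703 <= 2^13 = 8192
So ceil(log2(4703)) = 13

bits = ceil(log2(4703)) = ceil(12.1994) = 13 bits


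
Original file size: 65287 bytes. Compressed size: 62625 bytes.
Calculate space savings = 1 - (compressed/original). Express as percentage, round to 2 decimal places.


ratio = compressed/original = 62625/65287 = 0.959226
savings = 1 - ratio = 1 - 0.959226 = 0.040774
as a percentage: 0.040774 * 100 = 4.08%

Space savings = 1 - 62625/65287 = 4.08%
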